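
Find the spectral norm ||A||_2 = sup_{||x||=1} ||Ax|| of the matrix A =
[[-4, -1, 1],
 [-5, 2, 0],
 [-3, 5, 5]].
||A||_2 ≈ 8.9095 (= sqrt(largest eigenvalue of A^T A))

||A||_2 = sigma_max(A) = sqrt(lambda_max(A^T A)). Form the symmetric matrix M = A^T A =
[[50, -21, -19],
 [-21, 30, 24],
 [-19, 24, 26]].
Its characteristic polynomial (trace, sum of principal 2x2 minors, determinant of M give the coefficients) is
  p(λ) = det(λ I - M) = λ^3 - 106λ^2 + 2202λ - 7056.
No integer candidate from the rational root theorem (±divisors of 7056) is a root, so the roots are irrational. The cubic discriminant is Δ = 6458599152 > 0, so there are three distinct real roots. p(3) = -1377 and p(4) = 120 have opposite signs, so a root lies in (3, 4); Newton's method refines it to λ ≈ 3.9149. p(22) = 732 and p(23) = -317 have opposite signs, so a root lies in (22, 23); Newton's method refines it to λ ≈ 22.7054. p(79) = -1605 and p(80) = 2704 have opposite signs, so a root lies in (79, 80); Newton's method refines it to λ ≈ 79.3797. Check (Vieta): the three roots sum to 106, matching tr M = 106.
So the eigenvalues of A^T A are ≈ 3.9149, 22.7054, 79.3797 (all ≥ 0, as they must be for A^T A). The largest is λ_max ≈ 79.3797, hence ||A||_2 = sqrt(λ_max) ≈ 8.9095.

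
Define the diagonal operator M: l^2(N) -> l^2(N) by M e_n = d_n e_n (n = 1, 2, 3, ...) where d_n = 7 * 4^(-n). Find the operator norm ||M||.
||M|| = 7/4 (attained at n = 1)

For M diagonal, ||M|| = sup_n |d_n|. The sequence d_n = 7 * 4^(-n) is positive and strictly decreasing (ratio 4^(-1) < 1), so the supremum is d_1 = 7/4. Hence ||M|| = 7/4.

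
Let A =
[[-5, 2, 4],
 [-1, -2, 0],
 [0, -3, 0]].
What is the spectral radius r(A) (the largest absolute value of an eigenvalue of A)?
r(A) ≈ 4.1626

The eigenvalues of A are the roots of its characteristic polynomial. With M = A (coefficients from the trace, the sum of principal 2x2 minors, and det A):
  p(λ) = det(λ I - M) = λ^3 + 7λ^2 + 12λ - 12.
No integer candidate from the rational root theorem (±divisors of 12) is a root, so the roots are irrational. The cubic discriminant is Δ = -5424 < 0, so there is one real root and a complex-conjugate pair. p(0) = -12 and p(1) = 8 have opposite signs, so a root lies in (0, 1); Newton's method refines it to λ ≈ 0.6925. Dividing out (λ - (0.6925)) leaves approximately λ^2 + 7.6925λ + 17.3274. For λ^2 + 7.6925λ + 17.3274 the discriminant is -10.1345. It is negative, so the remaining roots are the complex-conjugate pair λ ≈ -3.8463 ± 1.5917i. Their product equals the constant term, so |λ|^2 ≈ 17.3274 and |λ| ≈ 4.1626.
Thus the eigenvalues (to 4 decimals) are 0.6925 (modulus 0.6925); -3.8463 ± 1.5917i (modulus 4.1626). The spectral radius is the largest modulus: r(A) ≈ 4.1626. (Cross-check: r(A) ≤ ||A||_2 ≈ 6.7804; equality holds whenever A is normal, though it can also hold for some non-normal A.)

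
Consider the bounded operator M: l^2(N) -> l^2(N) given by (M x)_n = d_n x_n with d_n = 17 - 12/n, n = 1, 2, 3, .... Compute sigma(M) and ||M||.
sigma(M) = {17 - 12/n : n ≥ 1} ∪ {17}; ||M|| = 17

A bounded diagonal operator on l^2 with diagonal entries d_n has spectrum equal to the closure of {d_n : n ≥ 1}: every d_n is an eigenvalue (with eigenvector e_n), so {d_n} ⊂ sigma(M); the spectrum is closed, so its closure is too; and for lambda not in the closure, (M - lambda I) has bounded inverse (the diagonal entries 1/(d_n - lambda) are bounded). For our sequence d_n = 17 - 12/n, n = 1, 2, 3, ...:
  - {d_n} = {17 - 12/n : n ≥ 1}; the only limit point is 17
  - closure = {17 - 12/n : n ≥ 1} ∪ {17}
For the norm: a diagonal operator has ||M|| = sup_n |d_n|. Here d_n = 17 - 12/n increases monotonically from d_1 = 5 toward 17, with all terms in [5, 17); so sup_n |d_n| = 17 (the supremum is the limit, not attained). So ||M|| = 17.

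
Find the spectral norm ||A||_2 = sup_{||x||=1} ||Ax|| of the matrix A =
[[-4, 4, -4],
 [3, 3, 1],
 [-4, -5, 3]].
||A||_2 = sqrt((114 + sqrt(708))/2) ≈ 8.3848 (= sqrt(largest eigenvalue of A^T A))

||A||_2 = sigma_max(A) = sqrt(lambda_max(A^T A)). Form the symmetric matrix M = A^T A =
[[41, 13, 7],
 [13, 50, -28],
 [7, -28, 26]].
Its characteristic polynomial (trace, sum of principal 2x2 minors, determinant of M give the coefficients) is
  p(λ) = det(λ I - M) = λ^3 - 117λ^2 + 3414λ - 9216.
By the rational root theorem any rational root is an integer divisor of 9216. Testing λ = 3: p(3) = 27 - 1053 + 10242 - 9216 = 0, so λ = 3 is a root. Dividing out (λ - 3) leaves p(λ) = (λ - 3)(λ^2 - 114λ + 3072). For λ^2 - 114λ + 3072 the discriminant is 708. It is nonnegative but not a perfect square, so the roots are real and irrational: λ = (114 ± sqrt(708))/2 ≈ 70.3041, 43.6959.
So the eigenvalues of A^T A are ≈ 3, 43.6959, 70.3041 (all ≥ 0, as they must be for A^T A). The largest is λ_max = (114 + sqrt(708))/2 ≈ 70.3041, hence ||A||_2 = sqrt(λ_max) = sqrt((114 + sqrt(708))/2) ≈ 8.3848.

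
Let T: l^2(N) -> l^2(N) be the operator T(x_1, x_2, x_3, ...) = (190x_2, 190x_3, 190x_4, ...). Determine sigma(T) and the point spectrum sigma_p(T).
sigma(T) = closed disk {z in C : |z| ≤ 190}; sigma_p(T) = open disk {z in C : |z| < 190}

Note T = 190·V where V is the unit left shift (V x)_k = x_{k+1}; so sigma(T) = 190·sigma(V) and ||T|| = 190||V||. ||T x||^2 = 36100sum_{k≥2} |x_k|^2 ≤ 36100||x||^2, with equality on {x : x_1 = 0}, so ||T|| = 190. For any lambda with |lambda| < 190, set r = lambda/190 (|r| < 1); the vector x = (1, r, r^2, ...) is in l^2 and satisfies T x = 190(r, r^2, ...) = lambda x, so lambda is an eigenvalue. On the boundary |lambda| = 190 the geometric series diverges, so no l^2 eigenvector exists, but these lambda lie in the approximate point spectrum. Hence sigma(T) is the closed disk of radius 190 and sigma_p(T) is the open disk.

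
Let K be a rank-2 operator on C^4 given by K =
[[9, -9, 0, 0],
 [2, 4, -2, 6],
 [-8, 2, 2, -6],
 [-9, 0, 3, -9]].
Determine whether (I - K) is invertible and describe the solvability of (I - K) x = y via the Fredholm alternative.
(I - K) is invertible (det(I - K) = -38 ≠ 0), so for every y in C^4 the equation (I - K) x = y has a unique solution.

K has rank 2 and factors as K = U V^T = u1 v1^T + u2 v2^T with u1 = (-3, 0, 2, 2), v1 = (-3, 3, 0, 0), u2 = (0, 2, -2, -3), v2 = (1, 2, -1, 3) (multiplying out reproduces the displayed K). The nonzero eigenvalues of U V^T coincide with those of the 2 x 2 matrix G = V^T U = [[v1·u1, v1·u2], [v2·u1, v2·u2]] = [[9, 6], [1, -3]], and by the Sylvester determinant identity det(I_4 - U V^T) = det(I_2 - V^T U) = det([[-8, -6], [-1, 4]]) = (-8)(4) - (-6)(-1) = -38. (Direct check: I - K =
[[-8, 9, 0, 0],
 [-2, -3, 2, -6],
 [8, -2, -1, 6],
 [9, 0, -3, 10]]
has determinant -38.) The finite-dimensional Fredholm alternative says: either (I - K) is invertible, or ker(I - K) ≠ {0} and then range(I - K) = ker((I - K)^*)^⊥, with dim ker(I - K) = dim ker((I - K)^*). Since det(I - K) ≠ 0, 1 is not an eigenvalue of K and ker(I - K) = {0}, so we are in the first case: for every y there is a unique x = (I - K)^(-1) y. (Explicitly, by the Woodbury identity, (I - U V^T)^(-1) = I + U (I_2 - G)^(-1) V^T.)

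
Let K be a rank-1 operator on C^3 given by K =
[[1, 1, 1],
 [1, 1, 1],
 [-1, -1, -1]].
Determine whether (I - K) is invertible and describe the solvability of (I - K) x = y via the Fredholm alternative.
(I - K) is singular (det(I - K) = 0, i.e. 1 ∈ sigma(K)). (I - K) x = y is solvable iff y ⊥ ker((I - K)^*) = span{(1, 1, 1)}, i.e. iff y_1 + y_2 + y_3 = 0. When solvable, the solutions are x = y + c·(1, 1, -1), c arbitrary (ker(I - K) = span{(1, 1, -1)}, dimension 1).

K has rank 1, so it is an outer product K = u v^T: every row of K is a multiple of one row vector. Reading off the entries, u = (1, 1, -1) and v = (1, 1, 1) (row i of K equals u_i·v^T). A rank-one matrix u v^T satisfies K u = u (v·u) and kills the (2)-dimensional subspace v^⊥, so its characteristic polynomial is lambda^2 (lambda - v·u) with v·u = tr K = 1. Hence the eigenvalues of I - K are 1 (multiplicity 2) and 1 - (1) = 0, so det(I - K) = 0. (Direct check: I - K =
[[0, -1, -1],
 [-1, 0, -1],
 [1, 1, 2]]
has determinant 0.) So 1 is an eigenvalue of K and (I - K) is not invertible. The finite-dimensional Fredholm alternative says: either (I - K) is invertible, or ker(I - K) ≠ {0} and then range(I - K) = ker((I - K)^*)^⊥, with dim ker(I - K) = dim ker((I - K)^*). We are in the second case, so we need both kernels. Kernel of I - K: (I - K) u = u - u (v·u) = u - u = 0, so ker(I - K) = span{u} = span{(1, 1, -1)} (it is exactly 1-dimensional because rank(I - K) = 2). Kernel of the adjoint: K is real, so (I - K)^* = I - K^T = I - v u^T, and (I - v u^T) v = v - v (u·v) = 0; hence ker((I - K)^*) = span{v} = span{(1, 1, 1)}. Therefore (I - K) x = y is solvable iff <y, v> = 0, i.e. iff y_1 + y_2 + y_3 = 0. When this holds, K y = u (v·y) = 0, so (I - K) y = y and x = y is a particular solution; the full solution set is the line x = y + c·u = y + c·(1, 1, -1), c ∈ C.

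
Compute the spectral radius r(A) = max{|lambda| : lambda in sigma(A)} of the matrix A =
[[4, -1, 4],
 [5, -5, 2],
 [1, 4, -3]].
r(A) ≈ 5.065

The eigenvalues of A are the roots of its characteristic polynomial. With M = A (coefficients from the trace, the sum of principal 2x2 minors, and det A):
  p(λ) = det(λ I - M) = λ^3 + 4λ^2 - 24λ - 111.
No integer candidate from the rational root theorem (±divisors of 111) is a root, so the roots are irrational. The cubic discriminant is Δ = -47931 < 0, so there is one real root and a complex-conjugate pair. p(5) = -6 and p(6) = 105 have opposite signs, so a root lies in (5, 6); Newton's method refines it to λ ≈ 5.065. Dividing out (λ - (5.065)) leaves approximately λ^2 + 9.065λ + 21.9149. For λ^2 + 9.065λ + 21.9149 the discriminant is -5.4845. It is negative, so the remaining roots are the complex-conjugate pair λ ≈ -4.5325 ± 1.171i. Their product equals the constant term, so |λ|^2 ≈ 21.9149 and |λ| ≈ 4.6813.
Thus the eigenvalues (to 4 decimals) are 5.065 (modulus 5.065); -4.5325 ± 1.171i (modulus 4.6813). The spectral radius is the largest modulus: r(A) ≈ 5.065. (Cross-check: r(A) ≤ ||A||_2 ≈ 9.3559; equality holds whenever A is normal, though it can also hold for some non-normal A.)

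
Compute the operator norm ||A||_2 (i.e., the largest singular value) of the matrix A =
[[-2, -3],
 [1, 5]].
||A||_2 = sqrt((39 + sqrt(1325))/2) ≈ 6.1401 (= sqrt(largest eigenvalue of A^T A))

||A||_2 = sigma_max(A) = sqrt(lambda_max(A^T A)). Form the symmetric matrix M = A^T A =
[[5, 11],
 [11, 34]].
Its characteristic polynomial (trace, determinant of M give the coefficients) is
  p(λ) = det(λ I - M) = λ^2 - 39λ + 49.
For λ^2 - 39λ + 49 the discriminant is 1325. It is nonnegative but not a perfect square, so the roots are real and irrational: λ = (39 ± sqrt(1325))/2 ≈ 37.7003, 1.2997.
So the eigenvalues of A^T A are ≈ 1.2997, 37.7003 (all ≥ 0, as they must be for A^T A). The largest is λ_max = (39 + sqrt(1325))/2 ≈ 37.7003, hence ||A||_2 = sqrt(λ_max) = sqrt((39 + sqrt(1325))/2) ≈ 6.1401.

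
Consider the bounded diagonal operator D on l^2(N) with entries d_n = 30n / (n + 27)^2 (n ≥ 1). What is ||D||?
||D|| = 5/18 (attained at n = 27)

For D diagonal, ||D|| = sup_n |d_n|. Treat f(x) = 30x / (x + 27)^2 for real x > 0. By the quotient rule, f'(x) = 30(27 - x)/(x + 27)^3, which is positive for x < 27 and negative for x > 27. So f has a unique maximum at x = 27, and since 27 is a positive integer, the supremum over n ≥ 1 is attained at n = 27: d_27 = 30·27/(27 + 27)^2 = 30·27/2916 = 5/18. Hence ||D|| = 5/18.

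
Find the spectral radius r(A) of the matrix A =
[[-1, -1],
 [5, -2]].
r(A) = sqrt(7) ≈ 2.6458

The eigenvalues of A are the roots of its characteristic polynomial. With M = A (coefficients from the trace and determinant):
  p(λ) = det(λ I - M) = λ^2 + 3λ + 7.
For λ^2 + 3λ + 7 the discriminant is -19. It is negative, so the roots are the complex-conjugate pair λ = -3/2 ± (sqrt(19)/2) i ≈ -1.5 ± 2.1794i. For a conjugate pair the product of the roots equals the constant term, so |λ|^2 = 7 and |λ| = sqrt(7) ≈ 2.6458.
Thus the eigenvalues (to 4 decimals) are -1.5 ± 2.1794i (modulus 2.6458). The spectral radius is the largest modulus: r(A) = sqrt(7) ≈ 2.6458. (Cross-check: r(A) ≤ ||A||_2 ≈ 5.4157; equality holds whenever A is normal, though it can also hold for some non-normal A.)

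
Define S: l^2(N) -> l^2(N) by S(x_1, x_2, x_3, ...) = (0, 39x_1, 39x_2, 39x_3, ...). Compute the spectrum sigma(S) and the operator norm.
sigma(S) = closed disk {z in C : |z| ≤ 39}; ||S|| = 39

Note S = 39·U where U is the unit right shift (U x)_k = x_{k-1} (with x_0 := 0); so ||S|| = 39||U|| and sigma(S) = 39·sigma(U). ||S x||^2 = sum_{k≥1} |39x_k|^2 = 1521||x||^2, so ||S|| = 39 and sigma(S) ⊂ {|z| ≤ 39}. For any |lambda| < 39, the equation (S - lambda I) x = 0 forces x_1 = 0, then 39x_k = lambda x_{k+1} ⇒ x = 0, so S has no eigenvalues. But (S - lambda I) is not surjective for |lambda| < 39: solving (S - lambda I) x = e_1 would require x_n proportional to (lambda/39)^(-n), which is not in l^2. So every |lambda| < 39 lies in the residual spectrum. The boundary |lambda| = 39 is in the approximate point spectrum (the spectrum is closed). Hence sigma(S) is the closed disk of radius 39.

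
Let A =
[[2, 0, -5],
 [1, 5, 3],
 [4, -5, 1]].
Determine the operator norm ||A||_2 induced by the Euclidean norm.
||A||_2 ≈ 7.7832 (= sqrt(largest eigenvalue of A^T A))

||A||_2 = sigma_max(A) = sqrt(lambda_max(A^T A)). Form the symmetric matrix M = A^T A =
[[21, -15, -3],
 [-15, 50, 10],
 [-3, 10, 35]].
Its characteristic polynomial (trace, sum of principal 2x2 minors, determinant of M give the coefficients) is
  p(λ) = det(λ I - M) = λ^3 - 106λ^2 + 3201λ - 27225.
No integer candidate from the rational root theorem (±divisors of 27225) is a root, so the roots are irrational. The cubic discriminant is Δ = 496489257 > 0, so there are three distinct real roots. p(14) = -443 and p(15) = 315 have opposite signs, so a root lies in (14, 15); Newton's method refines it to λ ≈ 14.5642. p(30) = 405 and p(31) = -69 have opposite signs, so a root lies in (30, 31); Newton's method refines it to λ ≈ 30.8581. p(60) = -765 and p(61) = 591 have opposite signs, so a root lies in (60, 61); Newton's method refines it to λ ≈ 60.5778. Check (Vieta): the three roots sum to 106, matching tr M = 106.
So the eigenvalues of A^T A are ≈ 14.5642, 30.8581, 60.5778 (all ≥ 0, as they must be for A^T A). The largest is λ_max ≈ 60.5778, hence ||A||_2 = sqrt(λ_max) ≈ 7.7832.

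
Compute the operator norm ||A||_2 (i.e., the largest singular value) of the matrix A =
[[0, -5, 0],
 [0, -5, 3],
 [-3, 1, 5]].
||A||_2 ≈ 7.4803 (= sqrt(largest eigenvalue of A^T A))

||A||_2 = sigma_max(A) = sqrt(lambda_max(A^T A)). Form the symmetric matrix M = A^T A =
[[9, -3, -15],
 [-3, 51, -10],
 [-15, -10, 34]].
Its characteristic polynomial (trace, sum of principal 2x2 minors, determinant of M give the coefficients) is
  p(λ) = det(λ I - M) = λ^3 - 94λ^2 + 2165λ - 2025.
No integer candidate from the rational root theorem (±divisors of 2025) is a root, so the roots are irrational. The cubic discriminant is Δ = 1404443825 > 0, so there are three distinct real roots. p(0) = -2025 and p(1) = 47 have opposite signs, so a root lies in (0, 1); Newton's method refines it to λ ≈ 0.9763. p(37) = 47 and p(38) = -619 have opposite signs, so a root lies in (37, 38); Newton's method refines it to λ ≈ 37.0688. p(55) = -925 and p(56) = 47 have opposite signs, so a root lies in (55, 56); Newton's method refines it to λ ≈ 55.9549. Check (Vieta): the three roots sum to 94, matching tr M = 94.
So the eigenvalues of A^T A are ≈ 0.9763, 37.0688, 55.9549 (all ≥ 0, as they must be for A^T A). The largest is λ_max ≈ 55.9549, hence ||A||_2 = sqrt(λ_max) ≈ 7.4803.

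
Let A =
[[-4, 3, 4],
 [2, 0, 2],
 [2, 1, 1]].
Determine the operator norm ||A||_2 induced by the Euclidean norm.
||A||_2 ≈ 6.4054 (= sqrt(largest eigenvalue of A^T A))

||A||_2 = sigma_max(A) = sqrt(lambda_max(A^T A)). Form the symmetric matrix M = A^T A =
[[24, -10, -10],
 [-10, 10, 13],
 [-10, 13, 21]].
Its characteristic polynomial (trace, sum of principal 2x2 minors, determinant of M give the coefficients) is
  p(λ) = det(λ I - M) = λ^3 - 55λ^2 + 585λ - 484.
No integer candidate from the rational root theorem (±divisors of 484) is a root, so the roots are irrational. The cubic discriminant is Δ = 186305813 > 0, so there are three distinct real roots. p(0) = -484 and p(1) = 47 have opposite signs, so a root lies in (0, 1); Newton's method refines it to λ ≈ 0.9027. p(13) = 23 and p(14) = -330 have opposite signs, so a root lies in (13, 14); Newton's method refines it to λ ≈ 13.0678. p(41) = -33 and p(42) = 1154 have opposite signs, so a root lies in (41, 42); Newton's method refines it to λ ≈ 41.0295. Check (Vieta): the three roots sum to 55, matching tr M = 55.
So the eigenvalues of A^T A are ≈ 0.9027, 13.0678, 41.0295 (all ≥ 0, as they must be for A^T A). The largest is λ_max ≈ 41.0295, hence ||A||_2 = sqrt(λ_max) ≈ 6.4054.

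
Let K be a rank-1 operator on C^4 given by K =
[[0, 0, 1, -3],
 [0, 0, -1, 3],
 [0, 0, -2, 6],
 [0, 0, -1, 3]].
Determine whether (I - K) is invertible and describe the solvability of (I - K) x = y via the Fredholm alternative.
(I - K) is singular (det(I - K) = 0, i.e. 1 ∈ sigma(K)). (I - K) x = y is solvable iff y ⊥ ker((I - K)^*) = span{(0, 0, 1, -3)}, i.e. iff y_3 - 3y_4 = 0. When solvable, the solutions are x = y + c·(1, -1, -2, -1), c arbitrary (ker(I - K) = span{(1, -1, -2, -1)}, dimension 1).

K has rank 1, so it is an outer product K = u v^T: every row of K is a multiple of one row vector. Reading off the entries, u = (1, -1, -2, -1) and v = (0, 0, 1, -3) (row i of K equals u_i·v^T). A rank-one matrix u v^T satisfies K u = u (v·u) and kills the (3)-dimensional subspace v^⊥, so its characteristic polynomial is lambda^3 (lambda - v·u) with v·u = tr K = 1. Hence the eigenvalues of I - K are 1 (multiplicity 3) and 1 - (1) = 0, so det(I - K) = 0. (Direct check: I - K =
[[1, 0, -1, 3],
 [0, 1, 1, -3],
 [0, 0, 3, -6],
 [0, 0, 1, -2]]
has determinant 0.) So 1 is an eigenvalue of K and (I - K) is not invertible. The finite-dimensional Fredholm alternative says: either (I - K) is invertible, or ker(I - K) ≠ {0} and then range(I - K) = ker((I - K)^*)^⊥, with dim ker(I - K) = dim ker((I - K)^*). We are in the second case, so we need both kernels. Kernel of I - K: (I - K) u = u - u (v·u) = u - u = 0, so ker(I - K) = span{u} = span{(1, -1, -2, -1)} (it is exactly 1-dimensional because rank(I - K) = 3). Kernel of the adjoint: K is real, so (I - K)^* = I - K^T = I - v u^T, and (I - v u^T) v = v - v (u·v) = 0; hence ker((I - K)^*) = span{v} = span{(0, 0, 1, -3)}. Therefore (I - K) x = y is solvable iff <y, v> = 0, i.e. iff y_3 - 3y_4 = 0. When this holds, K y = u (v·y) = 0, so (I - K) y = y and x = y is a particular solution; the full solution set is the line x = y + c·u = y + c·(1, -1, -2, -1), c ∈ C.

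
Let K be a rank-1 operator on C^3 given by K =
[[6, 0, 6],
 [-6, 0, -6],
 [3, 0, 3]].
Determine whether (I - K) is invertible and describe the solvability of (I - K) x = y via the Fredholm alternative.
(I - K) is invertible (det(I - K) = -8 ≠ 0), so for every y in C^3 the equation (I - K) x = y has a unique solution.

K has rank 1, so it is an outer product K = u v^T: every row of K is a multiple of one row vector. Reading off the entries, u = (-2, 2, -1) and v = (-3, 0, -3) (row i of K equals u_i·v^T). A rank-one matrix u v^T satisfies K u = u (v·u) and kills the (2)-dimensional subspace v^⊥, so its characteristic polynomial is lambda^2 (lambda - v·u) with v·u = tr K = 9. Hence the eigenvalues of I - K are 1 (multiplicity 2) and 1 - (9) = -8, so det(I - K) = -8. (Direct check: I - K =
[[-5, 0, -6],
 [6, 1, 6],
 [-3, 0, -2]]
has determinant -8.) The finite-dimensional Fredholm alternative says: either (I - K) is invertible, or ker(I - K) ≠ {0} and then range(I - K) = ker((I - K)^*)^⊥, with dim ker(I - K) = dim ker((I - K)^*). Since det(I - K) ≠ 0, 1 is not an eigenvalue of K and ker(I - K) = {0}, so we are in the first case: for every y there is a unique x = (I - K)^(-1) y. Explicitly, by the Sherman–Morrison formula, (I - u v^T)^(-1) = I + u v^T/(1 - v·u), i.e. (I - K)^(-1) = I + K/(-8).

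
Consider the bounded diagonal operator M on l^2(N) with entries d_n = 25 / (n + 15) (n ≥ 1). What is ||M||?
||M|| = 25/16 (attained at n = 1)

For M diagonal, ||M|| = sup_n |d_n| = sup_n 25/(n + 15). This is positive and strictly decreasing in n, so the supremum is attained at n = 1: d_1 = 25/(1 + 15) = 25/16. Hence ||M|| = 25/16.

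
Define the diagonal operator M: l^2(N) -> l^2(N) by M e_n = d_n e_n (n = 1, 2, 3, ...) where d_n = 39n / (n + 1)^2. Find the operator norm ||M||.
||M|| = 39/4 (attained at n = 1)

For M diagonal, ||M|| = sup_n |d_n|. Treat f(x) = 39x / (x + 1)^2 for real x > 0. By the quotient rule, f'(x) = 39(1 - x)/(x + 1)^3, which is positive for x < 1 and negative for x > 1. So f has a unique maximum at x = 1, and since 1 is a positive integer, the supremum over n ≥ 1 is attained at n = 1: d_1 = 39·1/(1 + 1)^2 = 39·1/4 = 39/4. Hence ||M|| = 39/4.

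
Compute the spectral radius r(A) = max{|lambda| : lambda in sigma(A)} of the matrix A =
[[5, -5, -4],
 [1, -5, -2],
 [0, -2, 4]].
r(A) ≈ 5.2223

The eigenvalues of A are the roots of its characteristic polynomial. With M = A (coefficients from the trace, the sum of principal 2x2 minors, and det A):
  p(λ) = det(λ I - M) = λ^3 - 4λ^2 - 24λ + 92.
No integer candidate from the rational root theorem (±divisors of 92) is a root, so the roots are irrational. The cubic discriminant is Δ = 18512 > 0, so there are three distinct real roots. p(-5) = -13 and p(-4) = 60 have opposite signs, so a root lies in (-5, -4); Newton's method refines it to λ ≈ -4.8526. p(3) = 11 and p(4) = -4 have opposite signs, so a root lies in (3, 4); Newton's method refines it to λ ≈ 3.6303. p(5) = -3 and p(6) = 20 have opposite signs, so a root lies in (5, 6); Newton's method refines it to λ ≈ 5.2223. Check (Vieta): the three roots sum to 4, matching tr M = 4.
Thus the eigenvalues (to 4 decimals) are -4.8526 (modulus 4.8526); 3.6303 (modulus 3.6303); 5.2223 (modulus 5.2223). The spectral radius is the largest modulus: r(A) ≈ 5.2223. (Cross-check: r(A) ≤ ||A||_2 ≈ 9.5014; equality holds whenever A is normal, though it can also hold for some non-normal A.)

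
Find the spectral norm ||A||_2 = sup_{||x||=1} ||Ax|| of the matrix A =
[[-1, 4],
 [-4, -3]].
||A||_2 = sqrt((42 + sqrt(320))/2) ≈ 5.4721 (= sqrt(largest eigenvalue of A^T A))

||A||_2 = sigma_max(A) = sqrt(lambda_max(A^T A)). Form the symmetric matrix M = A^T A =
[[17, 8],
 [8, 25]].
Its characteristic polynomial (trace, determinant of M give the coefficients) is
  p(λ) = det(λ I - M) = λ^2 - 42λ + 361.
For λ^2 - 42λ + 361 the discriminant is 320. It is nonnegative but not a perfect square, so the roots are real and irrational: λ = (42 ± sqrt(320))/2 ≈ 29.9443, 12.0557.
So the eigenvalues of A^T A are ≈ 12.0557, 29.9443 (all ≥ 0, as they must be for A^T A). The largest is λ_max = (42 + sqrt(320))/2 ≈ 29.9443, hence ||A||_2 = sqrt(λ_max) = sqrt((42 + sqrt(320))/2) ≈ 5.4721.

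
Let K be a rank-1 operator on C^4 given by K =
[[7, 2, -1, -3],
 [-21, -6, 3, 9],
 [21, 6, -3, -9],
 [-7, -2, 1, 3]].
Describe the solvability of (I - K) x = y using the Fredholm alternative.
(I - K) is singular (det(I - K) = 0, i.e. 1 ∈ sigma(K)). (I - K) x = y is solvable iff y ⊥ ker((I - K)^*) = span{(7, 2, -1, -3)}, i.e. iff 7y_1 + 2y_2 - y_3 - 3y_4 = 0. When solvable, the solutions are x = y + c·(1, -3, 3, -1), c arbitrary (ker(I - K) = span{(1, -3, 3, -1)}, dimension 1).

K has rank 1, so it is an outer product K = u v^T: every row of K is a multiple of one row vector. Reading off the entries, u = (1, -3, 3, -1) and v = (7, 2, -1, -3) (row i of K equals u_i·v^T). A rank-one matrix u v^T satisfies K u = u (v·u) and kills the (3)-dimensional subspace v^⊥, so its characteristic polynomial is lambda^3 (lambda - v·u) with v·u = tr K = 1. Hence the eigenvalues of I - K are 1 (multiplicity 3) and 1 - (1) = 0, so det(I - K) = 0. (Direct check: I - K =
[[-6, -2, 1, 3],
 [21, 7, -3, -9],
 [-21, -6, 4, 9],
 [7, 2, -1, -2]]
has determinant 0.) So 1 is an eigenvalue of K and (I - K) is not invertible. The finite-dimensional Fredholm alternative says: either (I - K) is invertible, or ker(I - K) ≠ {0} and then range(I - K) = ker((I - K)^*)^⊥, with dim ker(I - K) = dim ker((I - K)^*). We are in the second case, so we need both kernels. Kernel of I - K: (I - K) u = u - u (v·u) = u - u = 0, so ker(I - K) = span{u} = span{(1, -3, 3, -1)} (it is exactly 1-dimensional because rank(I - K) = 3). Kernel of the adjoint: K is real, so (I - K)^* = I - K^T = I - v u^T, and (I - v u^T) v = v - v (u·v) = 0; hence ker((I - K)^*) = span{v} = span{(7, 2, -1, -3)}. Therefore (I - K) x = y is solvable iff <y, v> = 0, i.e. iff 7y_1 + 2y_2 - y_3 - 3y_4 = 0. When this holds, K y = u (v·y) = 0, so (I - K) y = y and x = y is a particular solution; the full solution set is the line x = y + c·u = y + c·(1, -3, 3, -1), c ∈ C.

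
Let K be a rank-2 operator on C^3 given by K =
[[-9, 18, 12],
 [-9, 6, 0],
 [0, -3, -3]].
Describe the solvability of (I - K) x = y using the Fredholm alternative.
(I - K) is invertible (det(I - K) = 124 ≠ 0), so for every y in C^3 the equation (I - K) x = y has a unique solution.

K has rank 2 and factors as K = U V^T = u1 v1^T + u2 v2^T with u1 = (-3, -3, 0), v1 = (3, -3, -1), u2 = (-3, 1, 1), v2 = (0, -3, -3) (multiplying out reproduces the displayed K). The nonzero eigenvalues of U V^T coincide with those of the 2 x 2 matrix G = V^T U = [[v1·u1, v1·u2], [v2·u1, v2·u2]] = [[0, -13], [9, -6]], and by the Sylvester determinant identity det(I_3 - U V^T) = det(I_2 - V^T U) = det([[1, 13], [-9, 7]]) = (1)(7) - (13)(-9) = 124. (Direct check: I - K =
[[10, -18, -12],
 [9, -5, 0],
 [0, 3, 4]]
has determinant 124.) The finite-dimensional Fredholm alternative says: either (I - K) is invertible, or ker(I - K) ≠ {0} and then range(I - K) = ker((I - K)^*)^⊥, with dim ker(I - K) = dim ker((I - K)^*). Since det(I - K) ≠ 0, 1 is not an eigenvalue of K and ker(I - K) = {0}, so we are in the first case: for every y there is a unique x = (I - K)^(-1) y. (Explicitly, by the Woodbury identity, (I - U V^T)^(-1) = I + U (I_2 - G)^(-1) V^T.)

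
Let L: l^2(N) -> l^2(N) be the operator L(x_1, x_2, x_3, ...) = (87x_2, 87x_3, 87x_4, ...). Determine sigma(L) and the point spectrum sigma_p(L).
sigma(L) = closed disk {z in C : |z| ≤ 87}; sigma_p(L) = open disk {z in C : |z| < 87}

Note L = 87·V where V is the unit left shift (V x)_k = x_{k+1}; so sigma(L) = 87·sigma(V) and ||L|| = 87||V||. ||L x||^2 = 7569sum_{k≥2} |x_k|^2 ≤ 7569||x||^2, with equality on {x : x_1 = 0}, so ||L|| = 87. For any lambda with |lambda| < 87, set r = lambda/87 (|r| < 1); the vector x = (1, r, r^2, ...) is in l^2 and satisfies L x = 87(r, r^2, ...) = lambda x, so lambda is an eigenvalue. On the boundary |lambda| = 87 the geometric series diverges, so no l^2 eigenvector exists, but these lambda lie in the approximate point spectrum. Hence sigma(L) is the closed disk of radius 87 and sigma_p(L) is the open disk.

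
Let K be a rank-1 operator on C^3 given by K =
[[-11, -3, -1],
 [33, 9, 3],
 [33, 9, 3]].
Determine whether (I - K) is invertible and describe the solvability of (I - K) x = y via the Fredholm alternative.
(I - K) is singular (det(I - K) = 0, i.e. 1 ∈ sigma(K)). (I - K) x = y is solvable iff y ⊥ ker((I - K)^*) = span{(-11, -3, -1)}, i.e. iff -11y_1 - 3y_2 - y_3 = 0. When solvable, the solutions are x = y + c·(1, -3, -3), c arbitrary (ker(I - K) = span{(1, -3, -3)}, dimension 1).

K has rank 1, so it is an outer product K = u v^T: every row of K is a multiple of one row vector. Reading off the entries, u = (1, -3, -3) and v = (-11, -3, -1) (row i of K equals u_i·v^T). A rank-one matrix u v^T satisfies K u = u (v·u) and kills the (2)-dimensional subspace v^⊥, so its characteristic polynomial is lambda^2 (lambda - v·u) with v·u = tr K = 1. Hence the eigenvalues of I - K are 1 (multiplicity 2) and 1 - (1) = 0, so det(I - K) = 0. (Direct check: I - K =
[[12, 3, 1],
 [-33, -8, -3],
 [-33, -9, -2]]
has determinant 0.) So 1 is an eigenvalue of K and (I - K) is not invertible. The finite-dimensional Fredholm alternative says: either (I - K) is invertible, or ker(I - K) ≠ {0} and then range(I - K) = ker((I - K)^*)^⊥, with dim ker(I - K) = dim ker((I - K)^*). We are in the second case, so we need both kernels. Kernel of I - K: (I - K) u = u - u (v·u) = u - u = 0, so ker(I - K) = span{u} = span{(1, -3, -3)} (it is exactly 1-dimensional because rank(I - K) = 2). Kernel of the adjoint: K is real, so (I - K)^* = I - K^T = I - v u^T, and (I - v u^T) v = v - v (u·v) = 0; hence ker((I - K)^*) = span{v} = span{(-11, -3, -1)}. Therefore (I - K) x = y is solvable iff <y, v> = 0, i.e. iff -11y_1 - 3y_2 - y_3 = 0. When this holds, K y = u (v·y) = 0, so (I - K) y = y and x = y is a particular solution; the full solution set is the line x = y + c·u = y + c·(1, -3, -3), c ∈ C.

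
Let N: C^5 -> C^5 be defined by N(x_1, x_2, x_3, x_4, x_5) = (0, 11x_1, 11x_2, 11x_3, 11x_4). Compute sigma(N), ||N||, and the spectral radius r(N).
sigma(N) = {0}; ||N|| = 11; r(N) = 0. (N is nilpotent with N^5 = 0.)

On C^5, N is a strictly lower-triangular matrix with 11 on the subdiagonal and zeros elsewhere, so its characteristic polynomial is lambda^5 and every eigenvalue is 0: sigma(N) = {0}. For the operator norm, N e_i = 11e_{i+1} for i = 1, ..., 4 and N e_5 = 0, so the singular values of N are 11 (with multiplicity 4) and 0; hence ||N|| = 11. The spectral radius r(N) = max|lambda| = 0. Note ||N|| > r(N) — characteristic of non-normal nilpotent operators. Indeed N^5 = 0.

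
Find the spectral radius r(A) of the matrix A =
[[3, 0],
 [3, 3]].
r(A) = 3

The eigenvalues of A are the roots of its characteristic polynomial. With M = A (coefficients from the trace and determinant):
  p(λ) = det(λ I - M) = λ^2 - 6λ + 9.
For λ^2 - 6λ + 9 the discriminant is 0. It is a perfect square (0^2), so the roots are rational: λ = (6 ± 0)/2 = 3, 3.
Thus the eigenvalues (to 4 decimals) are 3 (modulus 3). The spectral radius is the largest modulus: r(A) = 3. (Cross-check: r(A) ≤ ||A||_2 ≈ 4.8541; equality holds whenever A is normal, though it can also hold for some non-normal A.)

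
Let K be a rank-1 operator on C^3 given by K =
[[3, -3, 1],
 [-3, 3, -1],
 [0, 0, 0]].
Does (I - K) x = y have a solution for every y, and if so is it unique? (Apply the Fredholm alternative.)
(I - K) is invertible (det(I - K) = -5 ≠ 0), so for every y in C^3 the equation (I - K) x = y has a unique solution.

K has rank 1, so it is an outer product K = u v^T: every row of K is a multiple of one row vector. Reading off the entries, u = (1, -1, 0) and v = (3, -3, 1) (row i of K equals u_i·v^T). A rank-one matrix u v^T satisfies K u = u (v·u) and kills the (2)-dimensional subspace v^⊥, so its characteristic polynomial is lambda^2 (lambda - v·u) with v·u = tr K = 6. Hence the eigenvalues of I - K are 1 (multiplicity 2) and 1 - (6) = -5, so det(I - K) = -5. (Direct check: I - K =
[[-2, 3, -1],
 [3, -2, 1],
 [0, 0, 1]]
has determinant -5.) The finite-dimensional Fredholm alternative says: either (I - K) is invertible, or ker(I - K) ≠ {0} and then range(I - K) = ker((I - K)^*)^⊥, with dim ker(I - K) = dim ker((I - K)^*). Since det(I - K) ≠ 0, 1 is not an eigenvalue of K and ker(I - K) = {0}, so we are in the first case: for every y there is a unique x = (I - K)^(-1) y. Explicitly, by the Sherman–Morrison formula, (I - u v^T)^(-1) = I + u v^T/(1 - v·u), i.e. (I - K)^(-1) = I + K/(-5).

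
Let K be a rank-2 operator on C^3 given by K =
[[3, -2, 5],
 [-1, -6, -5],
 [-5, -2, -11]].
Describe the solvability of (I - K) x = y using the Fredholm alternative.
(I - K) is invertible (det(I - K) = 43 ≠ 0), so for every y in C^3 the equation (I - K) x = y has a unique solution.

K has rank 2 and factors as K = U V^T = u1 v1^T + u2 v2^T with u1 = (-2, -1, 2), v1 = (-1, 2, -1), u2 = (1, -2, -3), v2 = (1, 2, 3) (multiplying out reproduces the displayed K). The nonzero eigenvalues of U V^T coincide with those of the 2 x 2 matrix G = V^T U = [[v1·u1, v1·u2], [v2·u1, v2·u2]] = [[-2, -2], [2, -12]], and by the Sylvester determinant identity det(I_3 - U V^T) = det(I_2 - V^T U) = det([[3, 2], [-2, 13]]) = (3)(13) - (2)(-2) = 43. (Direct check: I - K =
[[-2, 2, -5],
 [1, 7, 5],
 [5, 2, 12]]
has determinant 43.) The finite-dimensional Fredholm alternative says: either (I - K) is invertible, or ker(I - K) ≠ {0} and then range(I - K) = ker((I - K)^*)^⊥, with dim ker(I - K) = dim ker((I - K)^*). Since det(I - K) ≠ 0, 1 is not an eigenvalue of K and ker(I - K) = {0}, so we are in the first case: for every y there is a unique x = (I - K)^(-1) y. (Explicitly, by the Woodbury identity, (I - U V^T)^(-1) = I + U (I_2 - G)^(-1) V^T.)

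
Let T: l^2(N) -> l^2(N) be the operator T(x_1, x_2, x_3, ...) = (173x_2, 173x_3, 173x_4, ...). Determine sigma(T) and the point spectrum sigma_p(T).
sigma(T) = closed disk {z in C : |z| ≤ 173}; sigma_p(T) = open disk {z in C : |z| < 173}

Note T = 173·V where V is the unit left shift (V x)_k = x_{k+1}; so sigma(T) = 173·sigma(V) and ||T|| = 173||V||. ||T x||^2 = 29929sum_{k≥2} |x_k|^2 ≤ 29929||x||^2, with equality on {x : x_1 = 0}, so ||T|| = 173. For any lambda with |lambda| < 173, set r = lambda/173 (|r| < 1); the vector x = (1, r, r^2, ...) is in l^2 and satisfies T x = 173(r, r^2, ...) = lambda x, so lambda is an eigenvalue. On the boundary |lambda| = 173 the geometric series diverges, so no l^2 eigenvector exists, but these lambda lie in the approximate point spectrum. Hence sigma(T) is the closed disk of radius 173 and sigma_p(T) is the open disk.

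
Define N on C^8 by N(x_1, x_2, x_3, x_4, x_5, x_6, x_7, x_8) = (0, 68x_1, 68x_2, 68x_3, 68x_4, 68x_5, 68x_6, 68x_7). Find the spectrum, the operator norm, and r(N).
sigma(N) = {0}; ||N|| = 68; r(N) = 0. (N is nilpotent with N^8 = 0.)

On C^8, N is a strictly lower-triangular matrix with 68 on the subdiagonal and zeros elsewhere, so its characteristic polynomial is lambda^8 and every eigenvalue is 0: sigma(N) = {0}. For the operator norm, N e_i = 68e_{i+1} for i = 1, ..., 7 and N e_8 = 0, so the singular values of N are 68 (with multiplicity 7) and 0; hence ||N|| = 68. The spectral radius r(N) = max|lambda| = 0. Note ||N|| > r(N) — characteristic of non-normal nilpotent operators. Indeed N^8 = 0.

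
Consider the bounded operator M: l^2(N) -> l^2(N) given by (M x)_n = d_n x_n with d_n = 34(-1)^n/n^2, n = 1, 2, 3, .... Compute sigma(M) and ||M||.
sigma(M) = {34(-1)^n/n^2 : n ≥ 1} ∪ {0}; ||M|| = 34

A bounded diagonal operator on l^2 with diagonal entries d_n has spectrum equal to the closure of {d_n : n ≥ 1}: every d_n is an eigenvalue (with eigenvector e_n), so {d_n} ⊂ sigma(M); the spectrum is closed, so its closure is too; and for lambda not in the closure, (M - lambda I) has bounded inverse (the diagonal entries 1/(d_n - lambda) are bounded). For our sequence d_n = 34(-1)^n/n^2, n = 1, 2, 3, ...:
  - {d_n} = {34(-1)^n/n^2 : n ≥ 1}; the only limit point is 0
  - closure = {34(-1)^n/n^2 : n ≥ 1} ∪ {0}
For the norm: a diagonal operator has ||M|| = sup_n |d_n|. Here |d_n| = 34/n^2 is decreasing, so sup_n |d_n| = |d_1| = 34. So ||M|| = 34.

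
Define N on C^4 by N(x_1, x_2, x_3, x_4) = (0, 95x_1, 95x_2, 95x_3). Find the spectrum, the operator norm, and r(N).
sigma(N) = {0}; ||N|| = 95; r(N) = 0. (N is nilpotent with N^4 = 0.)

On C^4, N is a strictly lower-triangular matrix with 95 on the subdiagonal and zeros elsewhere, so its characteristic polynomial is lambda^4 and every eigenvalue is 0: sigma(N) = {0}. For the operator norm, N e_i = 95e_{i+1} for i = 1, ..., 3 and N e_4 = 0, so the singular values of N are 95 (with multiplicity 3) and 0; hence ||N|| = 95. The spectral radius r(N) = max|lambda| = 0. Note ||N|| > r(N) — characteristic of non-normal nilpotent operators. Indeed N^4 = 0.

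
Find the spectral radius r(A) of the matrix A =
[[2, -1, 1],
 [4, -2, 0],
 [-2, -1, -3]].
r(A) ≈ 3.1663

The eigenvalues of A are the roots of its characteristic polynomial. With M = A (coefficients from the trace, the sum of principal 2x2 minors, and det A):
  p(λ) = det(λ I - M) = λ^3 + 3λ^2 + 2λ + 8.
No integer candidate from the rational root theorem (±divisors of 8) is a root, so the roots are irrational. The cubic discriminant is Δ = -1724 < 0, so there is one real root and a complex-conjugate pair. p(-4) = -16 and p(-3) = 2 have opposite signs, so a root lies in (-4, -3); Newton's method refines it to λ ≈ -3.1663. Dividing out (λ - (-3.1663)) leaves approximately λ^2 - 0.1663λ + 2.5266. For λ^2 - 0.1663λ + 2.5266 the discriminant is -10.0787. It is negative, so the remaining roots are the complex-conjugate pair λ ≈ 0.0832 ± 1.5874i. Their product equals the constant term, so |λ|^2 ≈ 2.5266 and |λ| ≈ 1.5895.
Thus the eigenvalues (to 4 decimals) are -3.1663 (modulus 3.1663); 0.0832 ± 1.5874i (modulus 1.5895). The spectral radius is the largest modulus: r(A) ≈ 3.1663. (Cross-check: r(A) ≤ ||A||_2 ≈ 5.431; equality holds whenever A is normal, though it can also hold for some non-normal A.)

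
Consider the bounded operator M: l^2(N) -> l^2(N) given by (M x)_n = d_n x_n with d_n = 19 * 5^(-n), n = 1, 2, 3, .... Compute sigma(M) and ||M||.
sigma(M) = {19 * 5^(-n) : n ≥ 1} ∪ {0}; ||M|| = 19/5

A bounded diagonal operator on l^2 with diagonal entries d_n has spectrum equal to the closure of {d_n : n ≥ 1}: every d_n is an eigenvalue (with eigenvector e_n), so {d_n} ⊂ sigma(M); the spectrum is closed, so its closure is too; and for lambda not in the closure, (M - lambda I) has bounded inverse (the diagonal entries 1/(d_n - lambda) are bounded). For our sequence d_n = 19 * 5^(-n), n = 1, 2, 3, ...:
  - {d_n} = {19 * 5^(-n) : n ≥ 1}; the only limit point is 0
  - closure = {19 * 5^(-n) : n ≥ 1} ∪ {0}
For the norm: a diagonal operator has ||M|| = sup_n |d_n|. Here d_n = 19 * 5^(-n) is positive and decreasing, so sup_n |d_n| = d_1 = 19/5. So ||M|| = 19/5.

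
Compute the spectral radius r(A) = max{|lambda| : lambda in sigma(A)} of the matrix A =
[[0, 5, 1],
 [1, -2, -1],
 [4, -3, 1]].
r(A) ≈ 4.7922

The eigenvalues of A are the roots of its characteristic polynomial. With M = A (coefficients from the trace, the sum of principal 2x2 minors, and det A):
  p(λ) = det(λ I - M) = λ^3 + λ^2 - 14λ + 20.
No integer candidate from the rational root theorem (±divisors of 20) is a root, so the roots are irrational. The cubic discriminant is Δ = -4748 < 0, so there is one real root and a complex-conjugate pair. p(-5) = -10 and p(-4) = 28 have opposite signs, so a root lies in (-5, -4); Newton's method refines it to λ ≈ -4.7922. Dividing out (λ - (-4.7922)) leaves approximately λ^2 - 3.7922λ + 4.1734. For λ^2 - 3.7922λ + 4.1734 the discriminant is -2.3125. It is negative, so the remaining roots are the complex-conjugate pair λ ≈ 1.8961 ± 0.7603i. Their product equals the constant term, so |λ|^2 ≈ 4.1734 and |λ| ≈ 2.0429.
Thus the eigenvalues (to 4 decimals) are -4.7922 (modulus 4.7922); 1.8961 ± 0.7603i (modulus 2.0429). The spectral radius is the largest modulus: r(A) ≈ 4.7922. (Cross-check: r(A) ≤ ||A||_2 ≈ 6.7172; equality holds whenever A is normal, though it can also hold for some non-normal A.)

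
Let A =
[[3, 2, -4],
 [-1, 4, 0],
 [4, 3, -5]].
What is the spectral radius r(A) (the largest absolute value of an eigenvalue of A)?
r(A) ≈ 3.7563

The eigenvalues of A are the roots of its characteristic polynomial. With M = A (coefficients from the trace, the sum of principal 2x2 minors, and det A):
  p(λ) = det(λ I - M) = λ^3 - 2λ^2 - 5λ - 6.
No integer candidate from the rational root theorem (±divisors of 6) is a root, so the roots are irrational. The cubic discriminant is Δ = -1644 < 0, so there is one real root and a complex-conjugate pair. p(3) = -12 and p(4) = 6 have opposite signs, so a root lies in (3, 4); Newton's method refines it to λ ≈ 3.7563. Dividing out (λ - (3.7563)) leaves approximately λ^2 + 1.7563λ + 1.5973. For λ^2 + 1.7563λ + 1.5973 the discriminant is -3.3046. It is negative, so the remaining roots are the complex-conjugate pair λ ≈ -0.8782 ± 0.9089i. Their product equals the constant term, so |λ|^2 ≈ 1.5973 and |λ| ≈ 1.2638.
Thus the eigenvalues (to 4 decimals) are 3.7563 (modulus 3.7563); -0.8782 ± 0.9089i (modulus 1.2638). The spectral radius is the largest modulus: r(A) ≈ 3.7563. (Cross-check: r(A) ≤ ||A||_2 ≈ 8.962; equality holds whenever A is normal, though it can also hold for some non-normal A.)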